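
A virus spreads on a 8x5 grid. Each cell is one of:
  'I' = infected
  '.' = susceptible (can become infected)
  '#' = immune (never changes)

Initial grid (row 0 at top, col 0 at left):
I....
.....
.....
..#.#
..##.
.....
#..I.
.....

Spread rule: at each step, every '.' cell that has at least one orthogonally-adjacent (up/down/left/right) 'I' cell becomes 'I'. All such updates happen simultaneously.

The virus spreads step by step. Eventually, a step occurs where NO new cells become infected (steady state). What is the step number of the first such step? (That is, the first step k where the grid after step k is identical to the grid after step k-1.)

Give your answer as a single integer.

Answer: 7

Derivation:
Step 0 (initial): 2 infected
Step 1: +6 new -> 8 infected
Step 2: +8 new -> 16 infected
Step 3: +7 new -> 23 infected
Step 4: +8 new -> 31 infected
Step 5: +2 new -> 33 infected
Step 6: +2 new -> 35 infected
Step 7: +0 new -> 35 infected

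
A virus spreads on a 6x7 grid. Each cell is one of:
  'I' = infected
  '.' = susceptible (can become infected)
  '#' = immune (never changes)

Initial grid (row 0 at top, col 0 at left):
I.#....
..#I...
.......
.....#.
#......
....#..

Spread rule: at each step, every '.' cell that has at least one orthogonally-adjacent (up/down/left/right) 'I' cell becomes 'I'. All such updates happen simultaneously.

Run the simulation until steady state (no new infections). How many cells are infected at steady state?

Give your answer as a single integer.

Answer: 37

Derivation:
Step 0 (initial): 2 infected
Step 1: +5 new -> 7 infected
Step 2: +7 new -> 14 infected
Step 3: +8 new -> 22 infected
Step 4: +6 new -> 28 infected
Step 5: +4 new -> 32 infected
Step 6: +3 new -> 35 infected
Step 7: +2 new -> 37 infected
Step 8: +0 new -> 37 infected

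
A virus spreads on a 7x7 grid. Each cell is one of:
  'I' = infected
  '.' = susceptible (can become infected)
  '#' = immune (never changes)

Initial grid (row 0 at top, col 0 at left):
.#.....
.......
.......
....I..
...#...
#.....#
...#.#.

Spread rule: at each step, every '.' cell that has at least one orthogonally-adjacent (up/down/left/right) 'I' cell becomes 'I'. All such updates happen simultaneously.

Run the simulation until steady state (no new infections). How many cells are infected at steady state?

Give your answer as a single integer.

Step 0 (initial): 1 infected
Step 1: +4 new -> 5 infected
Step 2: +7 new -> 12 infected
Step 3: +11 new -> 23 infected
Step 4: +8 new -> 31 infected
Step 5: +7 new -> 38 infected
Step 6: +2 new -> 40 infected
Step 7: +2 new -> 42 infected
Step 8: +0 new -> 42 infected

Answer: 42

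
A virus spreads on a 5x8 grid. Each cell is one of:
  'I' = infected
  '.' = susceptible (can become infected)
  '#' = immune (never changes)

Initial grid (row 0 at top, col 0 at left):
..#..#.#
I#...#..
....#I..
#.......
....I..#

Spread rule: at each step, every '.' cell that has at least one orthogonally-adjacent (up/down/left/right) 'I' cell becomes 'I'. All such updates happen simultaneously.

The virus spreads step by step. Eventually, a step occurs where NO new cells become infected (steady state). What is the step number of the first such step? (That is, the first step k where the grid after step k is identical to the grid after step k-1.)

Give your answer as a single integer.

Answer: 7

Derivation:
Step 0 (initial): 3 infected
Step 1: +7 new -> 10 infected
Step 2: +8 new -> 18 infected
Step 3: +8 new -> 26 infected
Step 4: +3 new -> 29 infected
Step 5: +2 new -> 31 infected
Step 6: +1 new -> 32 infected
Step 7: +0 new -> 32 infected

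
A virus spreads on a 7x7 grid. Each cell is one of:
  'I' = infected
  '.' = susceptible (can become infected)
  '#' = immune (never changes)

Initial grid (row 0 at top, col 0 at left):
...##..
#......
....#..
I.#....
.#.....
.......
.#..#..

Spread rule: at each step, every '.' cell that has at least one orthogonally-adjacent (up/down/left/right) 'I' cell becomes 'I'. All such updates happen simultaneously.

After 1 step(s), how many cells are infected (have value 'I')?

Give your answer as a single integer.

Answer: 4

Derivation:
Step 0 (initial): 1 infected
Step 1: +3 new -> 4 infected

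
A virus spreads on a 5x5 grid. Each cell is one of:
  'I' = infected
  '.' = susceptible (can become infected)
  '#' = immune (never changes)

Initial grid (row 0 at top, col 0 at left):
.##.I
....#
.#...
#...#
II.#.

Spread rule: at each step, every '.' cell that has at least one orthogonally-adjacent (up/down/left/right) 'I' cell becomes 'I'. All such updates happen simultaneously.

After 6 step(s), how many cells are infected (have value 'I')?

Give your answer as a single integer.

Answer: 17

Derivation:
Step 0 (initial): 3 infected
Step 1: +3 new -> 6 infected
Step 2: +2 new -> 8 infected
Step 3: +4 new -> 12 infected
Step 4: +2 new -> 14 infected
Step 5: +1 new -> 15 infected
Step 6: +2 new -> 17 infected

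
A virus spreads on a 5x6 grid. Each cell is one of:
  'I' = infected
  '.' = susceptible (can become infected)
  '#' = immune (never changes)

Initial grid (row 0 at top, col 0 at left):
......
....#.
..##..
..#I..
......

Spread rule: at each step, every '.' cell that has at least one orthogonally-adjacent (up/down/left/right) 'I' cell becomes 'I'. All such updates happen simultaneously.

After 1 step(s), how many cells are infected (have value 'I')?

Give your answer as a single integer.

Step 0 (initial): 1 infected
Step 1: +2 new -> 3 infected

Answer: 3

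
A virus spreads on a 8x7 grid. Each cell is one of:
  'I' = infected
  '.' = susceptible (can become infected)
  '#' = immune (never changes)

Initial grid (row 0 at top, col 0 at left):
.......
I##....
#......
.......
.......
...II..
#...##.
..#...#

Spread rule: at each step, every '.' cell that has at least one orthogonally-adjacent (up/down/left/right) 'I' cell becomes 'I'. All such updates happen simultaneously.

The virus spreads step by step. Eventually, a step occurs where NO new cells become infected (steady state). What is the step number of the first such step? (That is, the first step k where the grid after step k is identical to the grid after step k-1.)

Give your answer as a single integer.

Answer: 8

Derivation:
Step 0 (initial): 3 infected
Step 1: +6 new -> 9 infected
Step 2: +9 new -> 18 infected
Step 3: +11 new -> 29 infected
Step 4: +10 new -> 39 infected
Step 5: +6 new -> 45 infected
Step 6: +2 new -> 47 infected
Step 7: +1 new -> 48 infected
Step 8: +0 new -> 48 infected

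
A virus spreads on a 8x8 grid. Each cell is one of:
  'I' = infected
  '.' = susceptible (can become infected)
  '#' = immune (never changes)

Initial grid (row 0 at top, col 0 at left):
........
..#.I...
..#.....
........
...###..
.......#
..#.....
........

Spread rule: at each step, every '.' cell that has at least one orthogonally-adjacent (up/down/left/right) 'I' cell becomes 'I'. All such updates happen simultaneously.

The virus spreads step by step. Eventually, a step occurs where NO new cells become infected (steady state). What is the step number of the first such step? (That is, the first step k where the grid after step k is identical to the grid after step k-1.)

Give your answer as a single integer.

Step 0 (initial): 1 infected
Step 1: +4 new -> 5 infected
Step 2: +6 new -> 11 infected
Step 3: +6 new -> 17 infected
Step 4: +5 new -> 22 infected
Step 5: +6 new -> 28 infected
Step 6: +7 new -> 35 infected
Step 7: +6 new -> 41 infected
Step 8: +7 new -> 48 infected
Step 9: +6 new -> 54 infected
Step 10: +3 new -> 57 infected
Step 11: +0 new -> 57 infected

Answer: 11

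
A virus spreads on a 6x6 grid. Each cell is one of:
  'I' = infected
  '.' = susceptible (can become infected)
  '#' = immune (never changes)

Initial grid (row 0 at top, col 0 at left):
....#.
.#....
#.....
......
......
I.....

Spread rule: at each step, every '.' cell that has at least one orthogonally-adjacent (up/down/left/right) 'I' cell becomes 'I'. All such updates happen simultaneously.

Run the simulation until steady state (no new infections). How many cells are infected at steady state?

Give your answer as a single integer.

Answer: 33

Derivation:
Step 0 (initial): 1 infected
Step 1: +2 new -> 3 infected
Step 2: +3 new -> 6 infected
Step 3: +3 new -> 9 infected
Step 4: +4 new -> 13 infected
Step 5: +4 new -> 17 infected
Step 6: +4 new -> 21 infected
Step 7: +4 new -> 25 infected
Step 8: +4 new -> 29 infected
Step 9: +2 new -> 31 infected
Step 10: +2 new -> 33 infected
Step 11: +0 new -> 33 infected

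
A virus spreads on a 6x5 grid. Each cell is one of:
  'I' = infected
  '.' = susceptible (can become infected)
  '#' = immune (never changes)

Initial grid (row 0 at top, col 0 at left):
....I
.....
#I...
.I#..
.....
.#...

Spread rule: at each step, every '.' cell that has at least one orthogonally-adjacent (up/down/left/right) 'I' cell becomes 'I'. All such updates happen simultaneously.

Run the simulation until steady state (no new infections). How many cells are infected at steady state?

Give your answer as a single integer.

Answer: 27

Derivation:
Step 0 (initial): 3 infected
Step 1: +6 new -> 9 infected
Step 2: +9 new -> 18 infected
Step 3: +6 new -> 24 infected
Step 4: +2 new -> 26 infected
Step 5: +1 new -> 27 infected
Step 6: +0 new -> 27 infected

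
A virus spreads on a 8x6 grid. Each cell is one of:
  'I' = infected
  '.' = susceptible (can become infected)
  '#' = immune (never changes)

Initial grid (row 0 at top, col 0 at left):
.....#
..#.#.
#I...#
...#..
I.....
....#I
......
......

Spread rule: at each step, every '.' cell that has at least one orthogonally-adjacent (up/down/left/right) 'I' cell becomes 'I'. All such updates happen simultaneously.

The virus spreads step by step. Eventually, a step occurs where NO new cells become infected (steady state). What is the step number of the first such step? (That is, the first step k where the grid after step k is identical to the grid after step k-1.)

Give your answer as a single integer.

Answer: 6

Derivation:
Step 0 (initial): 3 infected
Step 1: +8 new -> 11 infected
Step 2: +11 new -> 22 infected
Step 3: +11 new -> 33 infected
Step 4: +5 new -> 38 infected
Step 5: +2 new -> 40 infected
Step 6: +0 new -> 40 infected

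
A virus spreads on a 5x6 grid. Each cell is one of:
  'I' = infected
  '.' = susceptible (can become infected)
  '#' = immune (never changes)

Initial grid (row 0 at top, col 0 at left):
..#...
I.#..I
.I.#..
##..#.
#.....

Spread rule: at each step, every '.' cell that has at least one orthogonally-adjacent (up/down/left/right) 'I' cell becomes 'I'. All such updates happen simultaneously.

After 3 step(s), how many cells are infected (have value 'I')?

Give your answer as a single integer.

Answer: 20

Derivation:
Step 0 (initial): 3 infected
Step 1: +7 new -> 10 infected
Step 2: +6 new -> 16 infected
Step 3: +4 new -> 20 infected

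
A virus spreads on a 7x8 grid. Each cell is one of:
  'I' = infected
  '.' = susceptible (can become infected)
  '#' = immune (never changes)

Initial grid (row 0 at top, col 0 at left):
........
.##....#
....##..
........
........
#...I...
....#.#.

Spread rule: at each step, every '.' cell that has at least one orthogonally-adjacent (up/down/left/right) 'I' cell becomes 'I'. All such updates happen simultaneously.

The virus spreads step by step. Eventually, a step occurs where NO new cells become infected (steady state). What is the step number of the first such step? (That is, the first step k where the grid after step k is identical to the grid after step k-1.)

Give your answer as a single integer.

Step 0 (initial): 1 infected
Step 1: +3 new -> 4 infected
Step 2: +7 new -> 11 infected
Step 3: +7 new -> 18 infected
Step 4: +7 new -> 25 infected
Step 5: +7 new -> 32 infected
Step 6: +6 new -> 38 infected
Step 7: +5 new -> 43 infected
Step 8: +4 new -> 47 infected
Step 9: +1 new -> 48 infected
Step 10: +0 new -> 48 infected

Answer: 10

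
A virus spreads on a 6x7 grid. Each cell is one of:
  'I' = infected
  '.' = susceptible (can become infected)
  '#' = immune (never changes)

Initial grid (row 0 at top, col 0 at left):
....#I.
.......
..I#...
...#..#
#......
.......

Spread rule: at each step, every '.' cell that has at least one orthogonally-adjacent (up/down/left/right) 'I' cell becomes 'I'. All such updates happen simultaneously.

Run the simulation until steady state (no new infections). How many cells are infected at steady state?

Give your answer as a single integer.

Answer: 37

Derivation:
Step 0 (initial): 2 infected
Step 1: +5 new -> 7 infected
Step 2: +9 new -> 16 infected
Step 3: +10 new -> 26 infected
Step 4: +6 new -> 32 infected
Step 5: +4 new -> 36 infected
Step 6: +1 new -> 37 infected
Step 7: +0 new -> 37 infected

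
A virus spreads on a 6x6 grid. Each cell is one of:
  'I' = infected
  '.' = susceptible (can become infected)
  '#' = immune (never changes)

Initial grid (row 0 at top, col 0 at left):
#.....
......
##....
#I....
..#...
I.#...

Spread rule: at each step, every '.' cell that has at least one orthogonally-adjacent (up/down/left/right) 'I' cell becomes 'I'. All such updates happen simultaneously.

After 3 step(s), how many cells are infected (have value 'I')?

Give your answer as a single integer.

Step 0 (initial): 2 infected
Step 1: +4 new -> 6 infected
Step 2: +2 new -> 8 infected
Step 3: +4 new -> 12 infected

Answer: 12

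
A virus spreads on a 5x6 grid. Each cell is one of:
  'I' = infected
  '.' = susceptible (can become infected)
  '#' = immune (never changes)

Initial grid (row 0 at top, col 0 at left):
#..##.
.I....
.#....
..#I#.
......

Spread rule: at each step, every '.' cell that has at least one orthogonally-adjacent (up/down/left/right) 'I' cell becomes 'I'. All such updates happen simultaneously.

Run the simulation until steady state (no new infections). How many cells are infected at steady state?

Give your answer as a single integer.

Answer: 24

Derivation:
Step 0 (initial): 2 infected
Step 1: +5 new -> 7 infected
Step 2: +7 new -> 14 infected
Step 3: +5 new -> 19 infected
Step 4: +4 new -> 23 infected
Step 5: +1 new -> 24 infected
Step 6: +0 new -> 24 infected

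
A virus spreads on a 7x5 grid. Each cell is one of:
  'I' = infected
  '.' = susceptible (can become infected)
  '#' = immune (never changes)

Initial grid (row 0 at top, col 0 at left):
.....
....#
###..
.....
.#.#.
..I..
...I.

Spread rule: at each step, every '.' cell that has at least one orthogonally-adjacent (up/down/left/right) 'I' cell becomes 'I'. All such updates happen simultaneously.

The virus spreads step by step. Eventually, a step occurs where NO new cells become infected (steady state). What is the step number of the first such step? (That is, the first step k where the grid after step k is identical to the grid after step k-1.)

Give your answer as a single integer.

Step 0 (initial): 2 infected
Step 1: +5 new -> 7 infected
Step 2: +4 new -> 11 infected
Step 3: +5 new -> 16 infected
Step 4: +3 new -> 19 infected
Step 5: +2 new -> 21 infected
Step 6: +2 new -> 23 infected
Step 7: +3 new -> 26 infected
Step 8: +2 new -> 28 infected
Step 9: +1 new -> 29 infected
Step 10: +0 new -> 29 infected

Answer: 10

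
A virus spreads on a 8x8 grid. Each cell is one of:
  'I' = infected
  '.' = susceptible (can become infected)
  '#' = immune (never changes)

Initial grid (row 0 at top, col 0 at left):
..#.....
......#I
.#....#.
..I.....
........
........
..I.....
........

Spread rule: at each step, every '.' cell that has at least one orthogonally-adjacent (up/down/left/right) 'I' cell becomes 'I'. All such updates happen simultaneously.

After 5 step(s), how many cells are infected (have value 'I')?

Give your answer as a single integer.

Answer: 59

Derivation:
Step 0 (initial): 3 infected
Step 1: +10 new -> 13 infected
Step 2: +14 new -> 27 infected
Step 3: +15 new -> 42 infected
Step 4: +13 new -> 55 infected
Step 5: +4 new -> 59 infected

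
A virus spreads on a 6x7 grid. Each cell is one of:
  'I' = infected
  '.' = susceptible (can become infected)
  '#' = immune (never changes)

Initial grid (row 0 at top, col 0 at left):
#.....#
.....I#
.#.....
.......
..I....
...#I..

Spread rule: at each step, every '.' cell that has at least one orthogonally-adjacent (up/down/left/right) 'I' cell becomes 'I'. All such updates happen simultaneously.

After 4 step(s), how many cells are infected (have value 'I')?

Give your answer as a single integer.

Answer: 35

Derivation:
Step 0 (initial): 3 infected
Step 1: +9 new -> 12 infected
Step 2: +13 new -> 25 infected
Step 3: +7 new -> 32 infected
Step 4: +3 new -> 35 infected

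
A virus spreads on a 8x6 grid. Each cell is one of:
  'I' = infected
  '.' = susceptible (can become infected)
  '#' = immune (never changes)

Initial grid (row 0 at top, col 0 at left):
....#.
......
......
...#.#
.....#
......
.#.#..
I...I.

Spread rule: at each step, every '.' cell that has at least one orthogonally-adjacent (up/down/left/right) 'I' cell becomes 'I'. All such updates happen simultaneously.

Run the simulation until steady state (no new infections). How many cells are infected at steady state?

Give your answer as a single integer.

Step 0 (initial): 2 infected
Step 1: +5 new -> 7 infected
Step 2: +4 new -> 11 infected
Step 3: +6 new -> 17 infected
Step 4: +5 new -> 22 infected
Step 5: +4 new -> 26 infected
Step 6: +6 new -> 32 infected
Step 7: +5 new -> 37 infected
Step 8: +4 new -> 41 infected
Step 9: +1 new -> 42 infected
Step 10: +0 new -> 42 infected

Answer: 42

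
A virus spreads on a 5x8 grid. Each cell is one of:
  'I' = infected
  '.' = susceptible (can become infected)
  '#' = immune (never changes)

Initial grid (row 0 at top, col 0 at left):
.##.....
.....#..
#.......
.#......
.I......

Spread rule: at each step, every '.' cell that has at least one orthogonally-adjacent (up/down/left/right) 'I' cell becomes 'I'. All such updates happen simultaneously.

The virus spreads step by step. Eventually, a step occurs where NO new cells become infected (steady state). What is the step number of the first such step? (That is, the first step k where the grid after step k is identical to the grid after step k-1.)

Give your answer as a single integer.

Step 0 (initial): 1 infected
Step 1: +2 new -> 3 infected
Step 2: +3 new -> 6 infected
Step 3: +3 new -> 9 infected
Step 4: +5 new -> 14 infected
Step 5: +5 new -> 19 infected
Step 6: +6 new -> 25 infected
Step 7: +4 new -> 29 infected
Step 8: +3 new -> 32 infected
Step 9: +2 new -> 34 infected
Step 10: +1 new -> 35 infected
Step 11: +0 new -> 35 infected

Answer: 11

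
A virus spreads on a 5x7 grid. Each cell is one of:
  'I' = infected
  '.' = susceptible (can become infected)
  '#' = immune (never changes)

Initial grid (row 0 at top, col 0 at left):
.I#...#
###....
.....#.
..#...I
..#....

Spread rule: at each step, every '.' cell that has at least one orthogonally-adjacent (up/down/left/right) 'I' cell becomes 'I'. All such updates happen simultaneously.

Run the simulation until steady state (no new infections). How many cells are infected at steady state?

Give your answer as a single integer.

Step 0 (initial): 2 infected
Step 1: +4 new -> 6 infected
Step 2: +3 new -> 9 infected
Step 3: +4 new -> 13 infected
Step 4: +4 new -> 17 infected
Step 5: +3 new -> 20 infected
Step 6: +2 new -> 22 infected
Step 7: +2 new -> 24 infected
Step 8: +2 new -> 26 infected
Step 9: +1 new -> 27 infected
Step 10: +0 new -> 27 infected

Answer: 27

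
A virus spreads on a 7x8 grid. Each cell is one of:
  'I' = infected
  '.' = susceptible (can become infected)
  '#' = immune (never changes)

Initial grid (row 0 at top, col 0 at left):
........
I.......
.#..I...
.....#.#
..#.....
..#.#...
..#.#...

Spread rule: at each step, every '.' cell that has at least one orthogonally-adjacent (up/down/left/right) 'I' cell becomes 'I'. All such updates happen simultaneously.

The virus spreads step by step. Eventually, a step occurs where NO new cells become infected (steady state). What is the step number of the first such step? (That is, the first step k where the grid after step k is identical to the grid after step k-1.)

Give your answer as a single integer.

Answer: 8

Derivation:
Step 0 (initial): 2 infected
Step 1: +7 new -> 9 infected
Step 2: +10 new -> 19 infected
Step 3: +11 new -> 30 infected
Step 4: +7 new -> 37 infected
Step 5: +7 new -> 44 infected
Step 6: +3 new -> 47 infected
Step 7: +1 new -> 48 infected
Step 8: +0 new -> 48 infected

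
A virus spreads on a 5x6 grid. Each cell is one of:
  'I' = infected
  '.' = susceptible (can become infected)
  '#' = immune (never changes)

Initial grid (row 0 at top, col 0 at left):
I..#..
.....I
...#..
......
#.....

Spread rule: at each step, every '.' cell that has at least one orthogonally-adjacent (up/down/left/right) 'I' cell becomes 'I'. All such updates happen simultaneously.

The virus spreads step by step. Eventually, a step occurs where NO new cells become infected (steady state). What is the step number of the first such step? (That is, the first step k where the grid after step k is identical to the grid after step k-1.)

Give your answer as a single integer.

Step 0 (initial): 2 infected
Step 1: +5 new -> 7 infected
Step 2: +7 new -> 14 infected
Step 3: +5 new -> 19 infected
Step 4: +4 new -> 23 infected
Step 5: +3 new -> 26 infected
Step 6: +1 new -> 27 infected
Step 7: +0 new -> 27 infected

Answer: 7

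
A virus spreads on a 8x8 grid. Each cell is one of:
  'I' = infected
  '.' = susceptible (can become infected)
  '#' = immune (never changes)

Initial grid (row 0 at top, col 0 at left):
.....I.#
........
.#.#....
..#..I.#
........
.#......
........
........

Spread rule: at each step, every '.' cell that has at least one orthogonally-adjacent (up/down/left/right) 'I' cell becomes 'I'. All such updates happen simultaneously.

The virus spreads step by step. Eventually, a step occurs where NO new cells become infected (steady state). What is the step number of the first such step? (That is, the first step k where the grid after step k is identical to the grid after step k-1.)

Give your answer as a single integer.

Answer: 10

Derivation:
Step 0 (initial): 2 infected
Step 1: +7 new -> 9 infected
Step 2: +9 new -> 18 infected
Step 3: +9 new -> 27 infected
Step 4: +8 new -> 35 infected
Step 5: +9 new -> 44 infected
Step 6: +6 new -> 50 infected
Step 7: +5 new -> 55 infected
Step 8: +2 new -> 57 infected
Step 9: +1 new -> 58 infected
Step 10: +0 new -> 58 infected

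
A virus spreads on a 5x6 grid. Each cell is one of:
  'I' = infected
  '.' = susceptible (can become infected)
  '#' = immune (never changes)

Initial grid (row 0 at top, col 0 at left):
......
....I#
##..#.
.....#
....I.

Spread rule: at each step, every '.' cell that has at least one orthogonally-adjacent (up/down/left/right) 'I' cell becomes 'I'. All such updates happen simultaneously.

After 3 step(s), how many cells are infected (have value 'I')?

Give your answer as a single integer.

Answer: 18

Derivation:
Step 0 (initial): 2 infected
Step 1: +5 new -> 7 infected
Step 2: +6 new -> 13 infected
Step 3: +5 new -> 18 infected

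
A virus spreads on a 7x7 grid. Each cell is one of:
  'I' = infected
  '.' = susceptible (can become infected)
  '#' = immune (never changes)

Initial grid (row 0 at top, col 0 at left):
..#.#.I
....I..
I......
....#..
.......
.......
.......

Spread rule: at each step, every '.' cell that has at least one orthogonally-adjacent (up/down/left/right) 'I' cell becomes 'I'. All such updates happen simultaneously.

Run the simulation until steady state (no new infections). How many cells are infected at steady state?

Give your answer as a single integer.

Step 0 (initial): 3 infected
Step 1: +8 new -> 11 infected
Step 2: +10 new -> 21 infected
Step 3: +7 new -> 28 infected
Step 4: +6 new -> 34 infected
Step 5: +6 new -> 40 infected
Step 6: +5 new -> 45 infected
Step 7: +1 new -> 46 infected
Step 8: +0 new -> 46 infected

Answer: 46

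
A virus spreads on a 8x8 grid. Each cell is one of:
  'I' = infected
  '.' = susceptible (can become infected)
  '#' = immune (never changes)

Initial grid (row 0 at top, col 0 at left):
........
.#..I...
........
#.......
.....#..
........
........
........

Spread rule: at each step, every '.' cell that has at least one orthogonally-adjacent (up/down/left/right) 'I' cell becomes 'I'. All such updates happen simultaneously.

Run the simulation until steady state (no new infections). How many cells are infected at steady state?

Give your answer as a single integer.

Step 0 (initial): 1 infected
Step 1: +4 new -> 5 infected
Step 2: +7 new -> 12 infected
Step 3: +8 new -> 20 infected
Step 4: +8 new -> 28 infected
Step 5: +9 new -> 37 infected
Step 6: +8 new -> 45 infected
Step 7: +7 new -> 52 infected
Step 8: +5 new -> 57 infected
Step 9: +3 new -> 60 infected
Step 10: +1 new -> 61 infected
Step 11: +0 new -> 61 infected

Answer: 61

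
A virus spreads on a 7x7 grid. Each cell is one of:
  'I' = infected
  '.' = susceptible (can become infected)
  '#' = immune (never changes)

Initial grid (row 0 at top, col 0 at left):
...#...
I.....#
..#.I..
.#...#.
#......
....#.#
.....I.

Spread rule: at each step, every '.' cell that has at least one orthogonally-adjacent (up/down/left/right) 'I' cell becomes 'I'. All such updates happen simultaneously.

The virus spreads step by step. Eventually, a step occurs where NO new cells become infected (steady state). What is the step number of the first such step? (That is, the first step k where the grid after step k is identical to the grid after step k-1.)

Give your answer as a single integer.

Answer: 7

Derivation:
Step 0 (initial): 3 infected
Step 1: +10 new -> 13 infected
Step 2: +12 new -> 25 infected
Step 3: +8 new -> 33 infected
Step 4: +4 new -> 37 infected
Step 5: +3 new -> 40 infected
Step 6: +1 new -> 41 infected
Step 7: +0 new -> 41 infected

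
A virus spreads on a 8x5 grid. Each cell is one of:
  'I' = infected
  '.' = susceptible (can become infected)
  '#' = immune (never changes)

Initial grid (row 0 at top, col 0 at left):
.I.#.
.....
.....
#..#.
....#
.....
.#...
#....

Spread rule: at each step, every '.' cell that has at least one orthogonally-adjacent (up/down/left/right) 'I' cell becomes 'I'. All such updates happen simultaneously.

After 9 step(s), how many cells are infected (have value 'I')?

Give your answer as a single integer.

Answer: 33

Derivation:
Step 0 (initial): 1 infected
Step 1: +3 new -> 4 infected
Step 2: +3 new -> 7 infected
Step 3: +4 new -> 11 infected
Step 4: +4 new -> 15 infected
Step 5: +5 new -> 20 infected
Step 6: +4 new -> 24 infected
Step 7: +3 new -> 27 infected
Step 8: +3 new -> 30 infected
Step 9: +3 new -> 33 infected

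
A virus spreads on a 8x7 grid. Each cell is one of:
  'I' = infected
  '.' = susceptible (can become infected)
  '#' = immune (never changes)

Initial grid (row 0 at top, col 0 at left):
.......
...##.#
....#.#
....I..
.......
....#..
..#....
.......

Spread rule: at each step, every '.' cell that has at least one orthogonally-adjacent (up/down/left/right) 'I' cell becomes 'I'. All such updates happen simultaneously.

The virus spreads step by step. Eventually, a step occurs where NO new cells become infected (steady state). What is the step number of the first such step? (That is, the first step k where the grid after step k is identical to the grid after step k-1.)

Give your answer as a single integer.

Step 0 (initial): 1 infected
Step 1: +3 new -> 4 infected
Step 2: +6 new -> 10 infected
Step 3: +7 new -> 17 infected
Step 4: +9 new -> 26 infected
Step 5: +11 new -> 37 infected
Step 6: +8 new -> 45 infected
Step 7: +3 new -> 48 infected
Step 8: +1 new -> 49 infected
Step 9: +0 new -> 49 infected

Answer: 9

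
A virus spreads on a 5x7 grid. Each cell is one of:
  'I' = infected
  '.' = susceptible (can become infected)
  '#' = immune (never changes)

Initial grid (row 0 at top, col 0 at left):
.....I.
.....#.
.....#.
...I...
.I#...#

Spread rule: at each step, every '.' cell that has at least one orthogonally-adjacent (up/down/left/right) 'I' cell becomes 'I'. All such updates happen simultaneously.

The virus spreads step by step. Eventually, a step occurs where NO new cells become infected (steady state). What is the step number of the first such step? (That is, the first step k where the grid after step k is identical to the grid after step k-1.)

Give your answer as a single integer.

Answer: 6

Derivation:
Step 0 (initial): 3 infected
Step 1: +8 new -> 11 infected
Step 2: +10 new -> 21 infected
Step 3: +7 new -> 28 infected
Step 4: +2 new -> 30 infected
Step 5: +1 new -> 31 infected
Step 6: +0 new -> 31 infected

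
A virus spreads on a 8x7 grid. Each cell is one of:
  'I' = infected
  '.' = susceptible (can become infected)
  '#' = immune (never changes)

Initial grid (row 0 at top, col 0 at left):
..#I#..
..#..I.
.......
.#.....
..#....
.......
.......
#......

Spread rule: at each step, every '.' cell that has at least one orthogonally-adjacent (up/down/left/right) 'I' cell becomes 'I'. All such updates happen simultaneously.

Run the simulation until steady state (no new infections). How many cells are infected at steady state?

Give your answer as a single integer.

Step 0 (initial): 2 infected
Step 1: +5 new -> 7 infected
Step 2: +5 new -> 12 infected
Step 3: +5 new -> 17 infected
Step 4: +6 new -> 23 infected
Step 5: +6 new -> 29 infected
Step 6: +8 new -> 37 infected
Step 7: +7 new -> 44 infected
Step 8: +4 new -> 48 infected
Step 9: +2 new -> 50 infected
Step 10: +0 new -> 50 infected

Answer: 50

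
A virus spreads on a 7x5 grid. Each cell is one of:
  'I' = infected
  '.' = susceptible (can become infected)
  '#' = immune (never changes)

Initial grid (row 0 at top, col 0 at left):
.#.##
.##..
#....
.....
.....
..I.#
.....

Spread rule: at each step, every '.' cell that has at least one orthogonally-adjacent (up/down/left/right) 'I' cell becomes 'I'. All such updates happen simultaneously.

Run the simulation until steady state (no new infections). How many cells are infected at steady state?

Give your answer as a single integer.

Step 0 (initial): 1 infected
Step 1: +4 new -> 5 infected
Step 2: +6 new -> 11 infected
Step 3: +7 new -> 18 infected
Step 4: +4 new -> 22 infected
Step 5: +2 new -> 24 infected
Step 6: +1 new -> 25 infected
Step 7: +0 new -> 25 infected

Answer: 25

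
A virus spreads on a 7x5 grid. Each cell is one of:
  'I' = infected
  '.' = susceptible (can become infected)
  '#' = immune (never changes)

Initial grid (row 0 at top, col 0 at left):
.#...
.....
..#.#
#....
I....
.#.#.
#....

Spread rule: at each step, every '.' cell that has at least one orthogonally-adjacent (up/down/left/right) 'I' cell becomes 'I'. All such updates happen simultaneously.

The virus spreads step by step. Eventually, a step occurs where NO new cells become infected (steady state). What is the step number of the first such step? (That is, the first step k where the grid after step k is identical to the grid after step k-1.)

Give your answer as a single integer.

Step 0 (initial): 1 infected
Step 1: +2 new -> 3 infected
Step 2: +2 new -> 5 infected
Step 3: +4 new -> 9 infected
Step 4: +5 new -> 14 infected
Step 5: +7 new -> 21 infected
Step 6: +4 new -> 25 infected
Step 7: +2 new -> 27 infected
Step 8: +1 new -> 28 infected
Step 9: +0 new -> 28 infected

Answer: 9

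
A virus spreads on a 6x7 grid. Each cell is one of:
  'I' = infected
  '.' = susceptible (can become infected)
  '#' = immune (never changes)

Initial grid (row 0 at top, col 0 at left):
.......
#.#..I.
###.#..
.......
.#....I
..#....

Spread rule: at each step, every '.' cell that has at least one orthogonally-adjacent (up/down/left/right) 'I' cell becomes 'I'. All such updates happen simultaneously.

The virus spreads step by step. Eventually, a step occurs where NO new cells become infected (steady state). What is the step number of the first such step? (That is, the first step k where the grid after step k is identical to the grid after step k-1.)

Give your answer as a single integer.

Answer: 11

Derivation:
Step 0 (initial): 2 infected
Step 1: +7 new -> 9 infected
Step 2: +7 new -> 16 infected
Step 3: +5 new -> 21 infected
Step 4: +4 new -> 25 infected
Step 5: +2 new -> 27 infected
Step 6: +3 new -> 30 infected
Step 7: +1 new -> 31 infected
Step 8: +1 new -> 32 infected
Step 9: +1 new -> 33 infected
Step 10: +1 new -> 34 infected
Step 11: +0 new -> 34 infected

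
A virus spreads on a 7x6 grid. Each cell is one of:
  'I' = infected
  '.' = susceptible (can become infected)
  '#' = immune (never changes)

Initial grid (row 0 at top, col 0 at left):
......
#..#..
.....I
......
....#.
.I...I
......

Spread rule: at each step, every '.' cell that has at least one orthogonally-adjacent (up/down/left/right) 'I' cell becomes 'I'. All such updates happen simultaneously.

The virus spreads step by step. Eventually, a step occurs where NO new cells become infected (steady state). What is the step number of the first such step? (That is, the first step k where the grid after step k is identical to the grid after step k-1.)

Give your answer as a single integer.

Step 0 (initial): 3 infected
Step 1: +10 new -> 13 infected
Step 2: +11 new -> 24 infected
Step 3: +8 new -> 32 infected
Step 4: +4 new -> 36 infected
Step 5: +2 new -> 38 infected
Step 6: +1 new -> 39 infected
Step 7: +0 new -> 39 infected

Answer: 7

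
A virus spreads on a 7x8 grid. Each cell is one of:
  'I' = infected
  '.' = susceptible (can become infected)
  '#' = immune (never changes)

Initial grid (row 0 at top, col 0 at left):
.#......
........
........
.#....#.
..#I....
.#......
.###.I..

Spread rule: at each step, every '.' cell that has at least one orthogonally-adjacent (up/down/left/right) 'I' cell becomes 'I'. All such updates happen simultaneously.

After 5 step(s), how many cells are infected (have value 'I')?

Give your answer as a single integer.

Step 0 (initial): 2 infected
Step 1: +6 new -> 8 infected
Step 2: +8 new -> 16 infected
Step 3: +6 new -> 22 infected
Step 4: +6 new -> 28 infected
Step 5: +7 new -> 35 infected

Answer: 35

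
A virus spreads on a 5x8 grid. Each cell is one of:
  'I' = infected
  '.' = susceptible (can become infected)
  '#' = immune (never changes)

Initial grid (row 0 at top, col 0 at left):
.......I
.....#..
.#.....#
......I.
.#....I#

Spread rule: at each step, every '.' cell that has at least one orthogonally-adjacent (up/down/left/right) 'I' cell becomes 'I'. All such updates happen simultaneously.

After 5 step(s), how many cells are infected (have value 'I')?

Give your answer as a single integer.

Answer: 27

Derivation:
Step 0 (initial): 3 infected
Step 1: +6 new -> 9 infected
Step 2: +5 new -> 14 infected
Step 3: +4 new -> 18 infected
Step 4: +5 new -> 23 infected
Step 5: +4 new -> 27 infected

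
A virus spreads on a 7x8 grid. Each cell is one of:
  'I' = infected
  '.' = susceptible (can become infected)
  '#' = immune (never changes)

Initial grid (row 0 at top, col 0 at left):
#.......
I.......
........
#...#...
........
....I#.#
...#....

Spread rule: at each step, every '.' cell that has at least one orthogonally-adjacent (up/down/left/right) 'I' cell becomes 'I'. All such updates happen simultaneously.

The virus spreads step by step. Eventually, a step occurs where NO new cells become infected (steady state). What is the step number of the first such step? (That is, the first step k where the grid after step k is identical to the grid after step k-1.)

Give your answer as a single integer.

Answer: 9

Derivation:
Step 0 (initial): 2 infected
Step 1: +5 new -> 7 infected
Step 2: +7 new -> 14 infected
Step 3: +11 new -> 25 infected
Step 4: +12 new -> 37 infected
Step 5: +7 new -> 44 infected
Step 6: +3 new -> 47 infected
Step 7: +2 new -> 49 infected
Step 8: +1 new -> 50 infected
Step 9: +0 new -> 50 infected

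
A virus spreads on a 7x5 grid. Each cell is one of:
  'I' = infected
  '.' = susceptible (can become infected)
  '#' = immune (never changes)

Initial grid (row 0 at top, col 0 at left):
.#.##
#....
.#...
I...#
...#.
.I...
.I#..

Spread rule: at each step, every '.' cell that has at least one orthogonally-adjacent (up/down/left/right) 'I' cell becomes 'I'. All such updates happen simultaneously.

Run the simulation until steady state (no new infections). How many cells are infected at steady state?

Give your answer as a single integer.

Step 0 (initial): 3 infected
Step 1: +7 new -> 10 infected
Step 2: +3 new -> 13 infected
Step 3: +4 new -> 17 infected
Step 4: +4 new -> 21 infected
Step 5: +4 new -> 25 infected
Step 6: +1 new -> 26 infected
Step 7: +0 new -> 26 infected

Answer: 26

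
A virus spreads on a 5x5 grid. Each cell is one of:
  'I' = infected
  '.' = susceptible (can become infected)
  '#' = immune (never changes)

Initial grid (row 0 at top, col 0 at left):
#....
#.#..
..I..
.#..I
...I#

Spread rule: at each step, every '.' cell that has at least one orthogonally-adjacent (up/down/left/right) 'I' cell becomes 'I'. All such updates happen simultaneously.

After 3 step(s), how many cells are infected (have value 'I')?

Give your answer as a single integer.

Answer: 19

Derivation:
Step 0 (initial): 3 infected
Step 1: +6 new -> 9 infected
Step 2: +5 new -> 14 infected
Step 3: +5 new -> 19 infected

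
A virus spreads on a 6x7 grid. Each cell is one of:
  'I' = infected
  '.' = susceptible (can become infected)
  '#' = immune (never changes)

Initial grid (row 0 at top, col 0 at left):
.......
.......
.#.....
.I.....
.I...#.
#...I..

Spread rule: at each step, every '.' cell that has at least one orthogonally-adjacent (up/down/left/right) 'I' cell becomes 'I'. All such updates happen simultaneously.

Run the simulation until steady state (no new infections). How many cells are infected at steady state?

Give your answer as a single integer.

Answer: 39

Derivation:
Step 0 (initial): 3 infected
Step 1: +8 new -> 11 infected
Step 2: +7 new -> 18 infected
Step 3: +6 new -> 24 infected
Step 4: +7 new -> 31 infected
Step 5: +5 new -> 36 infected
Step 6: +2 new -> 38 infected
Step 7: +1 new -> 39 infected
Step 8: +0 new -> 39 infected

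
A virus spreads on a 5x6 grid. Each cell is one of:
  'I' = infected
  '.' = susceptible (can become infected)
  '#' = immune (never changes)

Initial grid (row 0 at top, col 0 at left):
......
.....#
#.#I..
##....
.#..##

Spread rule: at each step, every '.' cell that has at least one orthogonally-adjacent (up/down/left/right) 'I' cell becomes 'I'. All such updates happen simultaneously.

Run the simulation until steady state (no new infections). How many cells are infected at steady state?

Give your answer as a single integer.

Answer: 21

Derivation:
Step 0 (initial): 1 infected
Step 1: +3 new -> 4 infected
Step 2: +7 new -> 11 infected
Step 3: +5 new -> 16 infected
Step 4: +4 new -> 20 infected
Step 5: +1 new -> 21 infected
Step 6: +0 new -> 21 infected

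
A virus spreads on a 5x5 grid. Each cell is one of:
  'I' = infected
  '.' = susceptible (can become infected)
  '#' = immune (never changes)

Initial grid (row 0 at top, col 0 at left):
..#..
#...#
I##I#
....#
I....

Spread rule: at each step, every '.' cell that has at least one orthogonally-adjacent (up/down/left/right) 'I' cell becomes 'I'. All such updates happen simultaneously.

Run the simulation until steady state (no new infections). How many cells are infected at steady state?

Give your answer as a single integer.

Step 0 (initial): 3 infected
Step 1: +4 new -> 7 infected
Step 2: +6 new -> 13 infected
Step 3: +3 new -> 16 infected
Step 4: +1 new -> 17 infected
Step 5: +1 new -> 18 infected
Step 6: +0 new -> 18 infected

Answer: 18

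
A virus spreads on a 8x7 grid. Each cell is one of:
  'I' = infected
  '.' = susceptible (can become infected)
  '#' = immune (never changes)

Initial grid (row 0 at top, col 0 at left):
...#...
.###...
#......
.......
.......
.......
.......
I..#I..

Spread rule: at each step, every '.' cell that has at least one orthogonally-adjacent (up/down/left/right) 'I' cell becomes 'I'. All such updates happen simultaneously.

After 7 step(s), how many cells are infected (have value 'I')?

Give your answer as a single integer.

Answer: 43

Derivation:
Step 0 (initial): 2 infected
Step 1: +4 new -> 6 infected
Step 2: +7 new -> 13 infected
Step 3: +7 new -> 20 infected
Step 4: +7 new -> 27 infected
Step 5: +6 new -> 33 infected
Step 6: +6 new -> 39 infected
Step 7: +4 new -> 43 infected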